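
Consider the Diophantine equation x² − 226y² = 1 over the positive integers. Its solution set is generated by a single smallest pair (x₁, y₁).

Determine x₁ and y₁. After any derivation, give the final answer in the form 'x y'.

451 30

√226 → a₀=15, period (30); ℓ=1 odd so k=1
step 0: (15, 1)  from 15·(1,0) + (0,1)
step 1: (451, 30)  from 30·(15,1) + (1,0)
(x₁, y₁) = (451, 30);  451² − 226·30² = 1 ✓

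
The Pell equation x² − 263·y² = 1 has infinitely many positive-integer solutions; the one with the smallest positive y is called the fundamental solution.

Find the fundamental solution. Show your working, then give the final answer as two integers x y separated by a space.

139128 8579

d=263: √d = [16; 4,1,1,1,1,15,1,1,1,1,4,32] (ℓ=12, even), read p_11/q_11
k=0  a_k=16  p_k/q_k = 16/1
k=1  a_k=4  p_k/q_k = 65/4
…
k=4  a_k=1  p_k/q_k = 227/14
k=5  a_k=1  p_k/q_k = 373/23
…
k=9  a_k=1  p_k/q_k = 18212/1123
k=10  a_k=1  p_k/q_k = 30229/1864
k=11  a_k=4  p_k/q_k = 139128/8579
→ (139128, 8579).  Check: 139128²=19356600384, 263·8579²=19356600383, difference 1.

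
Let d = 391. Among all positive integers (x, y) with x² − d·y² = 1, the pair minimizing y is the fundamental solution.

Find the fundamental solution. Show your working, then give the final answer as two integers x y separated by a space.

d=391: √d = [19; 1,3,2,2,1,…,3,1,38] (ℓ=16, even), read p_15/q_15
i=0: a=19 ⇒ p=19, q=1
i=1: a=1 ⇒ p=20, q=1
…
i=3: a=2 ⇒ p=178, q=9
…
i=6: a=1 ⇒ p=1048, q=53
…
i=8: a=19 ⇒ p=52519, q=2656
i=9: a=2 ⇒ p=107747, q=5449
i=10: a=1 ⇒ p=160266, q=8105
…
i=12: a=2 ⇒ p=696292, q=35213
i=13: a=2 ⇒ p=1660597, q=83980
i=14: a=3 ⇒ p=5678083, q=287153
i=15: a=1 ⇒ p=7338680, q=371133
→ (7338680, 371133).  Check: 7338680²=53856224142400, 391·371133²=53856224142399, difference 1.

7338680 371133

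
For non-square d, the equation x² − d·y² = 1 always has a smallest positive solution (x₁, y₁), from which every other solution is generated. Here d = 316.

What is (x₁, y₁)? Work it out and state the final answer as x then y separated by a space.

12799 720

√316 → a₀=17, period (1,3,2,8,2,3,1,34); ℓ=8 even so k=7
k=0  a_k=17  p_k/q_k = 17/1
k=1  a_k=1  p_k/q_k = 18/1
k=2  a_k=3  p_k/q_k = 71/4
k=3  a_k=2  p_k/q_k = 160/9
k=4  a_k=8  p_k/q_k = 1351/76
k=5  a_k=2  p_k/q_k = 2862/161
k=6  a_k=3  p_k/q_k = 9937/559
k=7  a_k=1  p_k/q_k = 12799/720
→ (12799, 720).  Check: 12799²=163814401, 316·720²=163814400, difference 1.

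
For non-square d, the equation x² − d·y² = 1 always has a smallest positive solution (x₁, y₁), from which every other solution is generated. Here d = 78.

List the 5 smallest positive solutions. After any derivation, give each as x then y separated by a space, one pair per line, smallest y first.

53 6
5617 636
595349 67410
63101377 7144824
6688150613 757283934

d=78: √d = [8; 1,4,1,16] (ℓ=4, even), read p_3/q_3
a_0=8:  p_0=8·1+0=8,  q_0=8·0+1=1
…
a_2=4:  p_2=4·9+8=44,  q_2=4·1+1=5
a_3=1:  p_3=1·44+9=53,  q_3=1·5+1=6
(x₁, y₁) = (53, 6);  53² − 78·6² = 1 ✓
(x_2, y_2) = (53·53 + 78·6·6, 53·6 + 6·53) = (5617, 636)
(x_3, y_3) = (53·5617 + 78·6·636, 53·636 + 6·5617) = (595349, 67410)
(x_4, y_4) = (53·595349 + 78·6·67410, 53·67410 + 6·595349) = (63101377, 7144824)
(x_5, y_5) = (53·63101377 + 78·6·7144824, 53·7144824 + 6·63101377) = (6688150613, 757283934)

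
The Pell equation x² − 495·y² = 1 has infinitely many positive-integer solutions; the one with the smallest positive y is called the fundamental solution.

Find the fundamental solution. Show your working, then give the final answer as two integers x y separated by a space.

√495 → a₀=22, period (4,44); ℓ=2 even so k=1
a_0=22:  p_0=22·1+0=22,  q_0=22·0+1=1
a_1=4:  p_1=4·22+1=89,  q_1=4·1+0=4
→ (89, 4).  Check: 89²=7921, 495·4²=7920, difference 1.

89 4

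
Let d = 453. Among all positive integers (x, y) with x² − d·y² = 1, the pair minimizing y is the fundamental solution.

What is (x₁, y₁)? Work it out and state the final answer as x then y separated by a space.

[21; 3,1,1,10,14,10,1,1,3,42] for √453; ℓ=10 ⇒ convergent index 9
a_0=21:  p_0=21·1+0=21,  q_0=21·0+1=1
a_1=3:  p_1=3·21+1=64,  q_1=3·1+0=3
…
a_5=14:  p_5=14·1575+149=22199,  q_5=14·74+7=1043
a_6=10:  p_6=10·22199+1575=223565,  q_6=10·1043+74=10504
…
a_8=1:  p_8=1·245764+223565=469329,  q_8=1·11547+10504=22051
a_9=3:  p_9=3·469329+245764=1653751,  q_9=3·22051+11547=77700
fundamental: x₁=1653751, y₁=77700  (since 2734892370001 − 453·6037290000 = 1)

1653751 77700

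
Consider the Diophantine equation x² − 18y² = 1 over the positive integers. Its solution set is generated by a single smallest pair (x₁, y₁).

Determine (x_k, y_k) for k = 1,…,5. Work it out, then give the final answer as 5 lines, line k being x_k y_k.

√18 = [4; 4,8, …], period ℓ=2 (even) → k=1
step 0: (4, 1)  from 4·(1,0) + (0,1)
step 1: (17, 4)  from 4·(4,1) + (1,0)
→ (17, 4).  Check: 17²=289, 18·4²=288, difference 1.
n=2: (17,4)∘(17,4) = (17·17+18·4·4, 17·4+4·17) = (577,136)
n=3: (577,136)∘(17,4) = (17·577+18·4·136, 17·136+4·577) = (19601,4620)
n=4: (19601,4620)∘(17,4) = (17·19601+18·4·4620, 17·4620+4·19601) = (665857,156944)
n=5: (665857,156944)∘(17,4) = (17·665857+18·4·156944, 17·156944+4·665857) = (22619537,5331476)

17 4
577 136
19601 4620
665857 156944
22619537 5331476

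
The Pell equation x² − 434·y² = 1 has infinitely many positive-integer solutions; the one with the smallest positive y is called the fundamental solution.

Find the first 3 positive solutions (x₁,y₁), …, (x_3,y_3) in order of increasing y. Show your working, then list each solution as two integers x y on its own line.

125 6
31249 1500
7812125 374994

√434 → a₀=20, period (1,4,1,40); ℓ=4 even so k=3
a_0=20:  p_0=20·1+0=20,  q_0=20·0+1=1
a_1=1:  p_1=1·20+1=21,  q_1=1·1+0=1
a_2=4:  p_2=4·21+20=104,  q_2=4·1+1=5
a_3=1:  p_3=1·104+21=125,  q_3=1·5+1=6
(x₁, y₁) = (125, 6);  125² − 434·6² = 1 ✓
(x_2, y_2) = (125·125 + 434·6·6, 125·6 + 6·125) = (31249, 1500)
(x_3, y_3) = (125·31249 + 434·6·1500, 125·1500 + 6·31249) = (7812125, 374994)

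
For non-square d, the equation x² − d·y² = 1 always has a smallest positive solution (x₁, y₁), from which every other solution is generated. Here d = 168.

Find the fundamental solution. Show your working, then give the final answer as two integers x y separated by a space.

13 1

[12; 1,24] for √168; ℓ=2 ⇒ convergent index 1
step 0: (12, 1)  from 12·(1,0) + (0,1)
step 1: (13, 1)  from 1·(12,1) + (1,0)
fundamental: x₁=13, y₁=1  (since 169 − 168·1 = 1)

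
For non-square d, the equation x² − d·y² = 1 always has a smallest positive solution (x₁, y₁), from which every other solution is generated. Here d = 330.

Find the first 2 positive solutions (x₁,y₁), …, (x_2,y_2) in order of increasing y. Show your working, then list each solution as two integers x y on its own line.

109 6
23761 1308

[18; 6,36] for √330; ℓ=2 ⇒ convergent index 1
a_0=18:  p_0=18·1+0=18,  q_0=18·0+1=1
a_1=6:  p_1=6·18+1=109,  q_1=6·1+0=6
→ (109, 6).  Check: 109²=11881, 330·6²=11880, difference 1.
(109+6√330)^2 = 23761 + 1308√330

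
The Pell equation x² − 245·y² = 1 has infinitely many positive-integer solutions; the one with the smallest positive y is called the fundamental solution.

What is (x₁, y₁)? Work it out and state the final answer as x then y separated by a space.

[15; 1,1,1,7,6,7,1,1,1,30] for √245; ℓ=10 ⇒ convergent index 9
i=0: a=15 ⇒ p=15, q=1
…
i=8: a=1 ⇒ p=33825, q=2161
i=9: a=1 ⇒ p=51841, q=3312
(x₁, y₁) = (51841, 3312);  51841² − 245·3312² = 1 ✓

51841 3312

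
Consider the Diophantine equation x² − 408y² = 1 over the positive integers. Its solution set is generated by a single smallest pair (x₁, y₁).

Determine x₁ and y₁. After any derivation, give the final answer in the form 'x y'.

√408 = [20; 5,40, …], period ℓ=2 (even) → k=1
a_0=20:  p_0=20·1+0=20,  q_0=20·0+1=1
a_1=5:  p_1=5·20+1=101,  q_1=5·1+0=5
→ (101, 5).  Check: 101²=10201, 408·5²=10200, difference 1.

101 5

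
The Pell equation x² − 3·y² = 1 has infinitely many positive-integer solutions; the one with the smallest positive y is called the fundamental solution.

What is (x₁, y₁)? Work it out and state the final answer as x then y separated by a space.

d=3: √d = [1; 1,2] (ℓ=2, even), read p_1/q_1
step 0: (1, 1)  from 1·(1,0) + (0,1)
step 1: (2, 1)  from 1·(1,1) + (1,0)
→ (2, 1).  Check: 2²=4, 3·1²=3, difference 1.

2 1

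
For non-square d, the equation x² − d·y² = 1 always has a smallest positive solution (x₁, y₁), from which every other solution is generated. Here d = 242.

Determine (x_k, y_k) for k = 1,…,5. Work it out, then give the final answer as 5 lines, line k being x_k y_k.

[15; 1,1,3,1,14,1,3,1,1,30] for √242; ℓ=10 ⇒ convergent index 9
k=0  a_k=15  p_k/q_k = 15/1
k=1  a_k=1  p_k/q_k = 16/1
…
k=3  a_k=3  p_k/q_k = 109/7
…
k=8  a_k=1  p_k/q_k = 10905/701
k=9  a_k=1  p_k/q_k = 19601/1260
(x₁, y₁) = (19601, 1260);  19601² − 242·1260² = 1 ✓
n=2: (19601,1260)∘(19601,1260) = (19601·19601+242·1260·1260, 19601·1260+1260·19601) = (768398401,49394520)
n=3: (768398401,49394520)∘(19601,1260) = (19601·768398401+242·1260·49394520, 19601·49394520+1260·768398401) = (30122754096401,1936363971780)
n=4: (30122754096401,1936363971780)∘(19601,1260) = (19601·30122754096401+242·1260·1936363971780, 19601·1936363971780+1260·30122754096401) = (1180872205318713601,75909340372325040)
n=5: (1180872205318713601,75909340372325040)∘(19601,1260) = (19601·1180872205318713601+242·1260·75909340372325040, 19601·75909340372325040+1260·1180872205318713601) = (46292552162781456490001,2975797959339522246300)

19601 1260
768398401 49394520
30122754096401 1936363971780
1180872205318713601 75909340372325040
46292552162781456490001 2975797959339522246300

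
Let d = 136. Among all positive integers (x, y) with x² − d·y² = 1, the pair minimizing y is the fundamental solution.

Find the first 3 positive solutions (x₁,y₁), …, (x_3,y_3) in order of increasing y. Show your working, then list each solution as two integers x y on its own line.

d=136: √d = [11; 1,1,1,22] (ℓ=4, even), read p_3/q_3
step 0: (11, 1)  from 11·(1,0) + (0,1)
…
step 2: (23, 2)  from 1·(12,1) + (11,1)
step 3: (35, 3)  from 1·(23,2) + (12,1)
→ (35, 3).  Check: 35²=1225, 136·3²=1224, difference 1.
n=2: (35,3)∘(35,3) = (35·35+136·3·3, 35·3+3·35) = (2449,210)
n=3: (2449,210)∘(35,3) = (35·2449+136·3·210, 35·210+3·2449) = (171395,14697)

35 3
2449 210
171395 14697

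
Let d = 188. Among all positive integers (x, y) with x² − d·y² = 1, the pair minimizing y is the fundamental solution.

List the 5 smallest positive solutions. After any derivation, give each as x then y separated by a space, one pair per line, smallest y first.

[13; 1,2,2,6,2,2,1,26] for √188; ℓ=8 ⇒ convergent index 7
a_0=13:  p_0=13·1+0=13,  q_0=13·0+1=1
a_1=1:  p_1=1·13+1=14,  q_1=1·1+0=1
a_2=2:  p_2=2·14+13=41,  q_2=2·1+1=3
a_3=2:  p_3=2·41+14=96,  q_3=2·3+1=7
a_4=6:  p_4=6·96+41=617,  q_4=6·7+3=45
…
a_6=2:  p_6=2·1330+617=3277,  q_6=2·97+45=239
a_7=1:  p_7=1·3277+1330=4607,  q_7=1·239+97=336
→ (4607, 336).  Check: 4607²=21224449, 188·336²=21224448, difference 1.
k=2:  x_2 = 4607·4607+188·336·336 = 42448897,  y_2 = 4607·336+336·4607 = 3095904
k=3:  x_3 = 4607·42448897+188·336·3095904 = 391124132351,  y_3 = 4607·3095904+336·42448897 = 28525659120
k=4:  x_4 = 4607·391124132351+188·336·28525659120 = 3603817713033217,  y_4 = 4607·28525659120+336·391124132351 = 262835420035776
k=5:  x_5 = 4607·3603817713033217+188·336·262835420035776 = 33205576016763929087,  y_5 = 4607·262835420035776+336·3603817713033217 = 2421765531683980944

4607 336
42448897 3095904
391124132351 28525659120
3603817713033217 262835420035776
33205576016763929087 2421765531683980944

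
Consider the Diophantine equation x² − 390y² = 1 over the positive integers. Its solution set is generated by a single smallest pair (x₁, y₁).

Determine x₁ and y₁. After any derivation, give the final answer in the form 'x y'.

d=390: √d = [19; 1,2,1,38] (ℓ=4, even), read p_3/q_3
a_0=19:  p_0=19·1+0=19,  q_0=19·0+1=1
a_1=1:  p_1=1·19+1=20,  q_1=1·1+0=1
a_2=2:  p_2=2·20+19=59,  q_2=2·1+1=3
a_3=1:  p_3=1·59+20=79,  q_3=1·3+1=4
→ (79, 4).  Check: 79²=6241, 390·4²=6240, difference 1.

79 4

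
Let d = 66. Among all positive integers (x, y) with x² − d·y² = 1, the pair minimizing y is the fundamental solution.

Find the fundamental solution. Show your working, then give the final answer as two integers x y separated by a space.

65 8

d=66: √d = [8; 8,16] (ℓ=2, even), read p_1/q_1
k=0  a_k=8  p_k/q_k = 8/1
k=1  a_k=8  p_k/q_k = 65/8
fundamental: x₁=65, y₁=8  (since 4225 − 66·64 = 1)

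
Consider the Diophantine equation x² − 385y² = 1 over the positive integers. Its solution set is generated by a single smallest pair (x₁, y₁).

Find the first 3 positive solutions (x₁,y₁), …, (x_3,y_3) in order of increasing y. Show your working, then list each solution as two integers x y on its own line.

95831 4884
18367161121 936077208
3520286834677271 179410429834812

[19; 1,1,1,1,1,…,1,1,38] for √385; ℓ=16 ⇒ convergent index 15
k=0  a_k=19  p_k/q_k = 19/1
…
k=2  a_k=1  p_k/q_k = 39/2
…
k=5  a_k=1  p_k/q_k = 157/8
k=6  a_k=3  p_k/q_k = 569/29
…
k=9  a_k=1  p_k/q_k = 2747/140
k=10  a_k=3  p_k/q_k = 10262/523
…
k=12  a_k=1  p_k/q_k = 23271/1186
…
k=14  a_k=1  p_k/q_k = 59551/3035
k=15  a_k=1  p_k/q_k = 95831/4884
(x₁, y₁) = (95831, 4884);  95831² − 385·4884² = 1 ✓
(95831+4884√385)^2 = 18367161121 + 936077208√385
(95831+4884√385)^3 = 3520286834677271 + 179410429834812√385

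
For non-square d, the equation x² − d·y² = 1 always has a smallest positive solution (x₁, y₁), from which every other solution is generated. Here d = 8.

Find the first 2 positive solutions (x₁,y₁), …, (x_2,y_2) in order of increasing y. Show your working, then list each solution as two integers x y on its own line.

3 1
17 6

√8 = [2; 1,4, …], period ℓ=2 (even) → k=1
step 0: (2, 1)  from 2·(1,0) + (0,1)
step 1: (3, 1)  from 1·(2,1) + (1,0)
→ (3, 1).  Check: 3²=9, 8·1²=8, difference 1.
k=2:  x_2 = 3·3+8·1·1 = 17,  y_2 = 3·1+1·3 = 6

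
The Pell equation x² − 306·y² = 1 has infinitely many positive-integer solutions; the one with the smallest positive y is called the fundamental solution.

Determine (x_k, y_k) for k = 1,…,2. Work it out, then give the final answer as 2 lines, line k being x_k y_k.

35 2
2449 140

[17; 2,34] for √306; ℓ=2 ⇒ convergent index 1
a_0=17:  p_0=17·1+0=17,  q_0=17·0+1=1
a_1=2:  p_1=2·17+1=35,  q_1=2·1+0=2
(x₁, y₁) = (35, 2);  35² − 306·2² = 1 ✓
k=2:  x_2 = 35·35+306·2·2 = 2449,  y_2 = 35·2+2·35 = 140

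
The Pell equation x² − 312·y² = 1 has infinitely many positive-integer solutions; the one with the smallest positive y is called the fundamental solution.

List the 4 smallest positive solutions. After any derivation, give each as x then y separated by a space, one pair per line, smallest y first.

53 3
5617 318
595349 33705
63101377 3572412

[17; 1,1,1,34] for √312; ℓ=4 ⇒ convergent index 3
i=0: a=17 ⇒ p=17, q=1
i=1: a=1 ⇒ p=18, q=1
i=2: a=1 ⇒ p=35, q=2
i=3: a=1 ⇒ p=53, q=3
fundamental: x₁=53, y₁=3  (since 2809 − 312·9 = 1)
n=2: (53,3)∘(53,3) = (53·53+312·3·3, 53·3+3·53) = (5617,318)
n=3: (5617,318)∘(53,3) = (53·5617+312·3·318, 53·318+3·5617) = (595349,33705)
n=4: (595349,33705)∘(53,3) = (53·595349+312·3·33705, 53·33705+3·595349) = (63101377,3572412)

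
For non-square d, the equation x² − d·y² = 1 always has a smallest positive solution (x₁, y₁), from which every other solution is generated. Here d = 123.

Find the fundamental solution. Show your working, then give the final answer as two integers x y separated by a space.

√123 → a₀=11, period (11,22); ℓ=2 even so k=1
i=0: a=11 ⇒ p=11, q=1
i=1: a=11 ⇒ p=122, q=11
→ (122, 11).  Check: 122²=14884, 123·11²=14883, difference 1.

122 11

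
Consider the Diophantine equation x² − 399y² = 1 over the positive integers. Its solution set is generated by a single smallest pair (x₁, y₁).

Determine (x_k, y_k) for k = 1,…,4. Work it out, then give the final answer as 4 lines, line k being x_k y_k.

d=399: √d = [19; 1,38] (ℓ=2, even), read p_1/q_1
i=0: a=19 ⇒ p=19, q=1
i=1: a=1 ⇒ p=20, q=1
(x₁, y₁) = (20, 1);  20² − 399·1² = 1 ✓
(20+1√399)^2 = 799 + 40√399
(20+1√399)^3 = 31940 + 1599√399
(20+1√399)^4 = 1276801 + 63920√399

20 1
799 40
31940 1599
1276801 63920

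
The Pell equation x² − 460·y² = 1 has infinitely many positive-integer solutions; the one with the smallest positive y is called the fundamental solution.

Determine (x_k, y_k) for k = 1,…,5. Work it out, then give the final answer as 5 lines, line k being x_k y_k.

2535751 118230
12860066268001 599603681460
65219851798297071751 3040891269731634690
330762608834754335913072001 15421886156225925189922920
1677463232230609064240018182143751 78212126485069051161274736991150

√460 = [21; 2,4,3,1,2,10,2,1,3,4,2,42, …], period ℓ=12 (even) → k=11
i=0: a=21 ⇒ p=21, q=1
…
i=5: a=2 ⇒ p=2252, q=105
i=6: a=10 ⇒ p=23335, q=1088
…
i=8: a=1 ⇒ p=72257, q=3369
i=9: a=3 ⇒ p=265693, q=12388
i=10: a=4 ⇒ p=1135029, q=52921
i=11: a=2 ⇒ p=2535751, q=118230
(x₁, y₁) = (2535751, 118230);  2535751² − 460·118230² = 1 ✓
k=2:  x_2 = 2535751·2535751+460·118230·118230 = 12860066268001,  y_2 = 2535751·118230+118230·2535751 = 599603681460
k=3:  x_3 = 2535751·12860066268001+460·118230·599603681460 = 65219851798297071751,  y_3 = 2535751·599603681460+118230·12860066268001 = 3040891269731634690
k=4:  x_4 = 2535751·65219851798297071751+460·118230·3040891269731634690 = 330762608834754335913072001,  y_4 = 2535751·3040891269731634690+118230·65219851798297071751 = 15421886156225925189922920
k=5:  x_5 = 2535751·330762608834754335913072001+460·118230·15421886156225925189922920 = 1677463232230609064240018182143751,  y_5 = 2535751·15421886156225925189922920+118230·330762608834754335913072001 = 78212126485069051161274736991150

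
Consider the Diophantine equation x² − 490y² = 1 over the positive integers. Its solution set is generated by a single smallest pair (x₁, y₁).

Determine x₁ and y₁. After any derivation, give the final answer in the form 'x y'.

√490 = [22; 7,2,1,4,4,4,1,2,7,44, …], period ℓ=10 (even) → k=9
step 0: (22, 1)  from 22·(1,0) + (0,1)
step 1: (155, 7)  from 7·(22,1) + (1,0)
…
step 3: (487, 22)  from 1·(332,15) + (155,7)
step 4: (2280, 103)  from 4·(487,22) + (332,15)
step 5: (9607, 434)  from 4·(2280,103) + (487,22)
step 6: (40708, 1839)  from 4·(9607,434) + (2280,103)
…
step 8: (141338, 6385)  from 2·(50315,2273) + (40708,1839)
step 9: (1039681, 46968)  from 7·(141338,6385) + (50315,2273)
(x₁, y₁) = (1039681, 46968);  1039681² − 490·46968² = 1 ✓

1039681 46968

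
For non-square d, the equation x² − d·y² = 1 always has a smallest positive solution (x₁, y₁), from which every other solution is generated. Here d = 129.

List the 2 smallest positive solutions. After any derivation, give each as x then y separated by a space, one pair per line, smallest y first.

16855 1484
568182049 50025640

d=129: √d = [11; 2,1,3,1,6,1,3,1,2,22] (ℓ=10, even), read p_9/q_9
a_0=11:  p_0=11·1+0=11,  q_0=11·0+1=1
…
a_4=1:  p_4=1·125+34=159,  q_4=1·11+3=14
a_5=6:  p_5=6·159+125=1079,  q_5=6·14+11=95
a_6=1:  p_6=1·1079+159=1238,  q_6=1·95+14=109
a_7=3:  p_7=3·1238+1079=4793,  q_7=3·109+95=422
a_8=1:  p_8=1·4793+1238=6031,  q_8=1·422+109=531
a_9=2:  p_9=2·6031+4793=16855,  q_9=2·531+422=1484
fundamental: x₁=16855, y₁=1484  (since 284091025 − 129·2202256 = 1)
(x_2, y_2) = (16855·16855 + 129·1484·1484, 16855·1484 + 1484·16855) = (568182049, 50025640)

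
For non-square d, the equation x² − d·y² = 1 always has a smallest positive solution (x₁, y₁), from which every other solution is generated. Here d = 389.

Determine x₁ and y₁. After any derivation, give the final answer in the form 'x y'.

3287049 166660

√389 → a₀=19, period (1,2,1,1,1,1,2,1,38); ℓ=9 odd so k=17
step 0: (19, 1)  from 19·(1,0) + (0,1)
step 1: (20, 1)  from 1·(19,1) + (1,0)
…
step 3: (79, 4)  from 1·(59,3) + (20,1)
…
step 6: (355, 18)  from 1·(217,11) + (138,7)
…
step 9: (49643, 2517)  from 38·(1282,65) + (927,47)
step 10: (50925, 2582)  from 1·(49643,2517) + (1282,65)
step 11: (151493, 7681)  from 2·(50925,2582) + (49643,2517)
…
step 13: (353911, 17944)  from 1·(202418,10263) + (151493,7681)
…
step 15: (910240, 46151)  from 1·(556329,28207) + (353911,17944)
step 16: (2376809, 120509)  from 2·(910240,46151) + (556329,28207)
step 17: (3287049, 166660)  from 1·(2376809,120509) + (910240,46151)
(x₁, y₁) = (3287049, 166660);  3287049² − 389·166660² = 1 ✓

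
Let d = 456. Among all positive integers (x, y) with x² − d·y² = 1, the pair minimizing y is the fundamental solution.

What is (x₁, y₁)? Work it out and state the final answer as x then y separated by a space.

1025 48

d=456: √d = [21; 2,1,4,1,2,42] (ℓ=6, even), read p_5/q_5
a_0=21:  p_0=21·1+0=21,  q_0=21·0+1=1
…
a_2=1:  p_2=1·43+21=64,  q_2=1·2+1=3
…
a_4=1:  p_4=1·299+64=363,  q_4=1·14+3=17
a_5=2:  p_5=2·363+299=1025,  q_5=2·17+14=48
→ (1025, 48).  Check: 1025²=1050625, 456·48²=1050624, difference 1.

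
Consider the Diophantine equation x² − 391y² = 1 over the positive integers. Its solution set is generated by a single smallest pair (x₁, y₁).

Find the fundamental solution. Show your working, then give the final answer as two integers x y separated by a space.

√391 → a₀=19, period (1,3,2,2,1,…,3,1,38); ℓ=16 even so k=15
step 0: (19, 1)  from 19·(1,0) + (0,1)
…
step 2: (79, 4)  from 3·(20,1) + (19,1)
…
step 6: (1048, 53)  from 1·(613,31) + (435,22)
step 7: (2709, 137)  from 2·(1048,53) + (613,31)
step 8: (52519, 2656)  from 19·(2709,137) + (1048,53)
step 9: (107747, 5449)  from 2·(52519,2656) + (2709,137)
step 10: (160266, 8105)  from 1·(107747,5449) + (52519,2656)
step 11: (268013, 13554)  from 1·(160266,8105) + (107747,5449)
step 12: (696292, 35213)  from 2·(268013,13554) + (160266,8105)
step 13: (1660597, 83980)  from 2·(696292,35213) + (268013,13554)
step 14: (5678083, 287153)  from 3·(1660597,83980) + (696292,35213)
step 15: (7338680, 371133)  from 1·(5678083,287153) + (1660597,83980)
→ (7338680, 371133).  Check: 7338680²=53856224142400, 391·371133²=53856224142399, difference 1.

7338680 371133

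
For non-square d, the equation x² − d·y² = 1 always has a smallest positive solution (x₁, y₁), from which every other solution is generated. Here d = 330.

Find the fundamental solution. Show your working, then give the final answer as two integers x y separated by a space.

√330 → a₀=18, period (6,36); ℓ=2 even so k=1
k=0  a_k=18  p_k/q_k = 18/1
k=1  a_k=6  p_k/q_k = 109/6
→ (109, 6).  Check: 109²=11881, 330·6²=11880, difference 1.

109 6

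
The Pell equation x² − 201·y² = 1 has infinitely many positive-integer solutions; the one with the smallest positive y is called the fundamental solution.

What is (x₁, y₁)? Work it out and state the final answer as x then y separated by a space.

√201 = [14; 5,1,1,1,2,…,1,5,28, …], period ℓ=14 (even) → k=13
i=0: a=14 ⇒ p=14, q=1
i=1: a=5 ⇒ p=71, q=5
i=2: a=1 ⇒ p=85, q=6
…
i=4: a=1 ⇒ p=241, q=17
i=5: a=2 ⇒ p=638, q=45
i=6: a=1 ⇒ p=879, q=62
i=7: a=8 ⇒ p=7670, q=541
i=8: a=1 ⇒ p=8549, q=603
i=9: a=2 ⇒ p=24768, q=1747
…
i=11: a=1 ⇒ p=58085, q=4097
i=12: a=1 ⇒ p=91402, q=6447
i=13: a=5 ⇒ p=515095, q=36332
→ (515095, 36332).  Check: 515095²=265322859025, 201·36332²=265322859024, difference 1.

515095 36332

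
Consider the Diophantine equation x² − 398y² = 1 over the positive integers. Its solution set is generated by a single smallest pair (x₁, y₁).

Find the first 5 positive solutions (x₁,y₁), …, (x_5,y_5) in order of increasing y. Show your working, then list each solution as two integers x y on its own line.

399 20
318401 15960
254083599 12736060
202758393601 10163359920
161800944009999 8110348480100

√398 → a₀=19, period (1,18,1,38); ℓ=4 even so k=3
step 0: (19, 1)  from 19·(1,0) + (0,1)
step 1: (20, 1)  from 1·(19,1) + (1,0)
step 2: (379, 19)  from 18·(20,1) + (19,1)
step 3: (399, 20)  from 1·(379,19) + (20,1)
fundamental: x₁=399, y₁=20  (since 159201 − 398·400 = 1)
(x_2, y_2) = (399·399 + 398·20·20, 399·20 + 20·399) = (318401, 15960)
(x_3, y_3) = (399·318401 + 398·20·15960, 399·15960 + 20·318401) = (254083599, 12736060)
(x_4, y_4) = (399·254083599 + 398·20·12736060, 399·12736060 + 20·254083599) = (202758393601, 10163359920)
(x_5, y_5) = (399·202758393601 + 398·20·10163359920, 399·10163359920 + 20·202758393601) = (161800944009999, 8110348480100)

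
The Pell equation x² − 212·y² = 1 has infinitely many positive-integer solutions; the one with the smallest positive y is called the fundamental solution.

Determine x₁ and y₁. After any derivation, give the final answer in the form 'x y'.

[14; 1,1,3,1,1,…,1,1,28] for √212; ℓ=14 ⇒ convergent index 13
step 0: (14, 1)  from 14·(1,0) + (0,1)
step 1: (15, 1)  from 1·(14,1) + (1,0)
step 2: (29, 2)  from 1·(15,1) + (14,1)
step 3: (102, 7)  from 3·(29,2) + (15,1)
step 4: (131, 9)  from 1·(102,7) + (29,2)
step 5: (233, 16)  from 1·(131,9) + (102,7)
step 6: (364, 25)  from 1·(233,16) + (131,9)
…
step 8: (2781, 191)  from 1·(2417,166) + (364,25)
step 9: (5198, 357)  from 1·(2781,191) + (2417,166)
step 10: (7979, 548)  from 1·(5198,357) + (2781,191)
step 11: (29135, 2001)  from 3·(7979,548) + (5198,357)
step 12: (37114, 2549)  from 1·(29135,2001) + (7979,548)
step 13: (66249, 4550)  from 1·(37114,2549) + (29135,2001)
fundamental: x₁=66249, y₁=4550  (since 4388930001 − 212·20702500 = 1)

66249 4550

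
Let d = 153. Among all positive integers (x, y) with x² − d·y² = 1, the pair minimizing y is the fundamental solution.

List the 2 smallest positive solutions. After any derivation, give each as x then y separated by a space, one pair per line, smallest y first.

[12; 2,1,2,2,2,1,2,24] for √153; ℓ=8 ⇒ convergent index 7
i=0: a=12 ⇒ p=12, q=1
…
i=2: a=1 ⇒ p=37, q=3
…
i=5: a=2 ⇒ p=569, q=46
i=6: a=1 ⇒ p=804, q=65
i=7: a=2 ⇒ p=2177, q=176
→ (2177, 176).  Check: 2177²=4739329, 153·176²=4739328, difference 1.
(x_2, y_2) = (2177·2177 + 153·176·176, 2177·176 + 176·2177) = (9478657, 766304)

2177 176
9478657 766304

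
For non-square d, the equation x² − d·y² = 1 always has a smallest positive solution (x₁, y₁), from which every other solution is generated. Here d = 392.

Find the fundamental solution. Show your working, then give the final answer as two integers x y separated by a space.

√392 = [19; 1,3,1,38, …], period ℓ=4 (even) → k=3
a_0=19:  p_0=19·1+0=19,  q_0=19·0+1=1
a_1=1:  p_1=1·19+1=20,  q_1=1·1+0=1
a_2=3:  p_2=3·20+19=79,  q_2=3·1+1=4
a_3=1:  p_3=1·79+20=99,  q_3=1·4+1=5
→ (99, 5).  Check: 99²=9801, 392·5²=9800, difference 1.

99 5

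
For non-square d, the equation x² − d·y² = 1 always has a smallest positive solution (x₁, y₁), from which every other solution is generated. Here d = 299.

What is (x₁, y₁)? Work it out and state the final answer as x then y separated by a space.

415 24

√299 → a₀=17, period (3,2,3,34); ℓ=4 even so k=3
step 0: (17, 1)  from 17·(1,0) + (0,1)
step 1: (52, 3)  from 3·(17,1) + (1,0)
step 2: (121, 7)  from 2·(52,3) + (17,1)
step 3: (415, 24)  from 3·(121,7) + (52,3)
fundamental: x₁=415, y₁=24  (since 172225 − 299·576 = 1)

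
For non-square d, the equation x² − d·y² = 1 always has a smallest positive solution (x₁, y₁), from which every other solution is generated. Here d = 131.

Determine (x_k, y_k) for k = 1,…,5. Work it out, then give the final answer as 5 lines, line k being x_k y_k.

10610 927
225144199 19670940
4777559892170 417417345873
101379820686703201 8857596059754120
2151279790194282033050 187958187970565080527

d=131: √d = [11; 2,4,11,4,2,22] (ℓ=6, even), read p_5/q_5
k=0  a_k=11  p_k/q_k = 11/1
k=1  a_k=2  p_k/q_k = 23/2
k=2  a_k=4  p_k/q_k = 103/9
k=3  a_k=11  p_k/q_k = 1156/101
k=4  a_k=4  p_k/q_k = 4727/413
k=5  a_k=2  p_k/q_k = 10610/927
(x₁, y₁) = (10610, 927);  10610² − 131·927² = 1 ✓
n=2: (10610,927)∘(10610,927) = (10610·10610+131·927·927, 10610·927+927·10610) = (225144199,19670940)
n=3: (225144199,19670940)∘(10610,927) = (10610·225144199+131·927·19670940, 10610·19670940+927·225144199) = (4777559892170,417417345873)
n=4: (4777559892170,417417345873)∘(10610,927) = (10610·4777559892170+131·927·417417345873, 10610·417417345873+927·4777559892170) = (101379820686703201,8857596059754120)
n=5: (101379820686703201,8857596059754120)∘(10610,927) = (10610·101379820686703201+131·927·8857596059754120, 10610·8857596059754120+927·101379820686703201) = (2151279790194282033050,187958187970565080527)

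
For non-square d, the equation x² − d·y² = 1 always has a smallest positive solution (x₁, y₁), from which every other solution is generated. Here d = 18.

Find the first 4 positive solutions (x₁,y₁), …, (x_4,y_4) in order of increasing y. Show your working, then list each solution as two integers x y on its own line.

17 4
577 136
19601 4620
665857 156944

d=18: √d = [4; 4,8] (ℓ=2, even), read p_1/q_1
k=0  a_k=4  p_k/q_k = 4/1
k=1  a_k=4  p_k/q_k = 17/4
→ (17, 4).  Check: 17²=289, 18·4²=288, difference 1.
k=2:  x_2 = 17·17+18·4·4 = 577,  y_2 = 17·4+4·17 = 136
k=3:  x_3 = 17·577+18·4·136 = 19601,  y_3 = 17·136+4·577 = 4620
k=4:  x_4 = 17·19601+18·4·4620 = 665857,  y_4 = 17·4620+4·19601 = 156944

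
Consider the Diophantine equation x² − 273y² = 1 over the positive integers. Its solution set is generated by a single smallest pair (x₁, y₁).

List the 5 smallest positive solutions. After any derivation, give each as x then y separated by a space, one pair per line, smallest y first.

727 44
1057057 63976
1536960151 93021060
2234739002497 135252557264
3249308972670487 196657125240796

[16; 1,1,10,1,1,32] for √273; ℓ=6 ⇒ convergent index 5
a_0=16:  p_0=16·1+0=16,  q_0=16·0+1=1
…
a_2=1:  p_2=1·17+16=33,  q_2=1·1+1=2
a_3=10:  p_3=10·33+17=347,  q_3=10·2+1=21
a_4=1:  p_4=1·347+33=380,  q_4=1·21+2=23
a_5=1:  p_5=1·380+347=727,  q_5=1·23+21=44
(x₁, y₁) = (727, 44);  727² − 273·44² = 1 ✓
k=2:  x_2 = 727·727+273·44·44 = 1057057,  y_2 = 727·44+44·727 = 63976
k=3:  x_3 = 727·1057057+273·44·63976 = 1536960151,  y_3 = 727·63976+44·1057057 = 93021060
k=4:  x_4 = 727·1536960151+273·44·93021060 = 2234739002497,  y_4 = 727·93021060+44·1536960151 = 135252557264
k=5:  x_5 = 727·2234739002497+273·44·135252557264 = 3249308972670487,  y_5 = 727·135252557264+44·2234739002497 = 196657125240796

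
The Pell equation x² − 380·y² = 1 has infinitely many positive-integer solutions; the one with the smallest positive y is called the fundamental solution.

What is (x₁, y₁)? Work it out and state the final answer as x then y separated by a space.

39 2

√380 → a₀=19, period (2,38); ℓ=2 even so k=1
step 0: (19, 1)  from 19·(1,0) + (0,1)
step 1: (39, 2)  from 2·(19,1) + (1,0)
fundamental: x₁=39, y₁=2  (since 1521 − 380·4 = 1)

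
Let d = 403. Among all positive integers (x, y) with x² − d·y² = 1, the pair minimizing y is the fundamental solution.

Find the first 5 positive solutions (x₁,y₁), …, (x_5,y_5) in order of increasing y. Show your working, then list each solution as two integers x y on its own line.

669878 33369
897473069767 44706317964
1202394930058086974 59895557730143415
1610915821914004898868577 80245432842261314788776
2158234137903017152358511160238 107509300122956754498421235241

d=403: √d = [20; 13,2,1,3,1,3,1,2,13,40] (ℓ=10, even), read p_9/q_9
a_0=20:  p_0=20·1+0=20,  q_0=20·0+1=1
a_1=13:  p_1=13·20+1=261,  q_1=13·1+0=13
a_2=2:  p_2=2·261+20=542,  q_2=2·13+1=27
a_3=1:  p_3=1·542+261=803,  q_3=1·27+13=40
a_4=3:  p_4=3·803+542=2951,  q_4=3·40+27=147
a_5=1:  p_5=1·2951+803=3754,  q_5=1·147+40=187
…
a_7=1:  p_7=1·14213+3754=17967,  q_7=1·708+187=895
a_8=2:  p_8=2·17967+14213=50147,  q_8=2·895+708=2498
a_9=13:  p_9=13·50147+17967=669878,  q_9=13·2498+895=33369
fundamental: x₁=669878, y₁=33369  (since 448736534884 − 403·1113490161 = 1)
(x_2, y_2) = (669878·669878 + 403·33369·33369, 669878·33369 + 33369·669878) = (897473069767, 44706317964)
(x_3, y_3) = (669878·897473069767 + 403·33369·44706317964, 669878·44706317964 + 33369·897473069767) = (1202394930058086974, 59895557730143415)
(x_4, y_4) = (669878·1202394930058086974 + 403·33369·59895557730143415, 669878·59895557730143415 + 33369·1202394930058086974) = (1610915821914004898868577, 80245432842261314788776)
(x_5, y_5) = (669878·1610915821914004898868577 + 403·33369·80245432842261314788776, 669878·80245432842261314788776 + 33369·1610915821914004898868577) = (2158234137903017152358511160238, 107509300122956754498421235241)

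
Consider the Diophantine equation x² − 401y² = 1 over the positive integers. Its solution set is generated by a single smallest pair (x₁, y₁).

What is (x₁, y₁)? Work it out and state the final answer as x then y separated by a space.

[20; 40] for √401; ℓ=1 ⇒ convergent index 1
i=0: a=20 ⇒ p=20, q=1
i=1: a=40 ⇒ p=801, q=40
(x₁, y₁) = (801, 40);  801² − 401·40² = 1 ✓

801 40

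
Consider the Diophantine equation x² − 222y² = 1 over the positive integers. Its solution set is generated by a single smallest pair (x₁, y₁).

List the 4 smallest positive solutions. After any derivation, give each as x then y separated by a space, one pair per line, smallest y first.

149 10
44401 2980
13231349 888030
3942897601 264629960

√222 → a₀=14, period (1,8,1,28); ℓ=4 even so k=3
step 0: (14, 1)  from 14·(1,0) + (0,1)
step 1: (15, 1)  from 1·(14,1) + (1,0)
step 2: (134, 9)  from 8·(15,1) + (14,1)
step 3: (149, 10)  from 1·(134,9) + (15,1)
→ (149, 10).  Check: 149²=22201, 222·10²=22200, difference 1.
k=2:  x_2 = 149·149+222·10·10 = 44401,  y_2 = 149·10+10·149 = 2980
k=3:  x_3 = 149·44401+222·10·2980 = 13231349,  y_3 = 149·2980+10·44401 = 888030
k=4:  x_4 = 149·13231349+222·10·888030 = 3942897601,  y_4 = 149·888030+10·13231349 = 264629960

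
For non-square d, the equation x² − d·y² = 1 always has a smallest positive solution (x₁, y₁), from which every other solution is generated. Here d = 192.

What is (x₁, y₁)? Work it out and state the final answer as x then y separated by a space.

[13; 1,5,1,26] for √192; ℓ=4 ⇒ convergent index 3
a_0=13:  p_0=13·1+0=13,  q_0=13·0+1=1
…
a_2=5:  p_2=5·14+13=83,  q_2=5·1+1=6
a_3=1:  p_3=1·83+14=97,  q_3=1·6+1=7
→ (97, 7).  Check: 97²=9409, 192·7²=9408, difference 1.

97 7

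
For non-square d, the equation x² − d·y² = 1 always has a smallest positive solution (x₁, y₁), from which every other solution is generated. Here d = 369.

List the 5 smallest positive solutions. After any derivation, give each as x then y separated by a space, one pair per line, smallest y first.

[19; 4,1,3,2,7,4,7,2,3,1,4,38] for √369; ℓ=12 ⇒ convergent index 11
step 0: (19, 1)  from 19·(1,0) + (0,1)
step 1: (77, 4)  from 4·(19,1) + (1,0)
…
step 3: (365, 19)  from 3·(96,5) + (77,4)
step 4: (826, 43)  from 2·(365,19) + (96,5)
step 5: (6147, 320)  from 7·(826,43) + (365,19)
step 6: (25414, 1323)  from 4·(6147,320) + (826,43)
step 7: (184045, 9581)  from 7·(25414,1323) + (6147,320)
…
step 10: (1758061, 91521)  from 1·(1364557,71036) + (393504,20485)
step 11: (8396801, 437120)  from 4·(1758061,91521) + (1364557,71036)
fundamental: x₁=8396801, y₁=437120  (since 70506267033601 − 369·191073894400 = 1)
(8396801+437120√369)^2 = 141012534067201 + 7340819306240√369
(8396801+437120√369)^3 = 2368108374136006451201 + 123278797782910239360√369
(8396801+437120√369)^4 = 39769069528107045198367948801 + 2070295065004669620717268480√369
(8396801+437120√369)^5 = 667865925565355162349028245713920001 + 34767711344252426473018978470025600√369

8396801 437120
141012534067201 7340819306240
2368108374136006451201 123278797782910239360
39769069528107045198367948801 2070295065004669620717268480
667865925565355162349028245713920001 34767711344252426473018978470025600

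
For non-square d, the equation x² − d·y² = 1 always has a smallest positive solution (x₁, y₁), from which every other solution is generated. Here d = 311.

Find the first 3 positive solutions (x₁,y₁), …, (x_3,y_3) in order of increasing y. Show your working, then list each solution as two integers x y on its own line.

16883880 957397
570130807708799 32329152120720
19252040283316857636360 1091683049815963029803

√311 = [17; 1,1,1,2,1,…,1,1,34, …], period ℓ=16 (even) → k=15
i=0: a=17 ⇒ p=17, q=1
i=1: a=1 ⇒ p=18, q=1
i=2: a=1 ⇒ p=35, q=2
i=3: a=1 ⇒ p=53, q=3
…
i=9: a=3 ⇒ p=217583, q=12338
…
i=11: a=1 ⇒ p=1594239, q=90401
…
i=14: a=1 ⇒ p=10724507, q=608131
i=15: a=1 ⇒ p=16883880, q=957397
(x₁, y₁) = (16883880, 957397);  16883880² − 311·957397² = 1 ✓
k=2:  x_2 = 16883880·16883880+311·957397·957397 = 570130807708799,  y_2 = 16883880·957397+957397·16883880 = 32329152120720
k=3:  x_3 = 16883880·570130807708799+311·957397·32329152120720 = 19252040283316857636360,  y_3 = 16883880·32329152120720+957397·570130807708799 = 1091683049815963029803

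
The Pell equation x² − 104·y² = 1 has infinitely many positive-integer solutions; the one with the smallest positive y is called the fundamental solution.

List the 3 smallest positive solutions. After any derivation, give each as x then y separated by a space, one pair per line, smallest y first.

d=104: √d = [10; 5,20] (ℓ=2, even), read p_1/q_1
step 0: (10, 1)  from 10·(1,0) + (0,1)
step 1: (51, 5)  from 5·(10,1) + (1,0)
→ (51, 5).  Check: 51²=2601, 104·5²=2600, difference 1.
(51+5√104)^2 = 5201 + 510√104
(51+5√104)^3 = 530451 + 52015√104

51 5
5201 510
530451 52015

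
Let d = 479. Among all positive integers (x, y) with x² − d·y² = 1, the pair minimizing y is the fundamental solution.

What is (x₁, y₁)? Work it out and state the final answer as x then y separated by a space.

2989440 136591

√479 → a₀=21, period (1,7,1,3,2,21,2,3,1,7,1,42); ℓ=12 even so k=11
step 0: (21, 1)  from 21·(1,0) + (0,1)
…
step 4: (766, 35)  from 3·(197,9) + (175,8)
…
step 6: (37075, 1694)  from 21·(1729,79) + (766,35)
…
step 8: (264712, 12095)  from 3·(75879,3467) + (37075,1694)
step 9: (340591, 15562)  from 1·(264712,12095) + (75879,3467)
step 10: (2648849, 121029)  from 7·(340591,15562) + (264712,12095)
step 11: (2989440, 136591)  from 1·(2648849,121029) + (340591,15562)
(x₁, y₁) = (2989440, 136591);  2989440² − 479·136591² = 1 ✓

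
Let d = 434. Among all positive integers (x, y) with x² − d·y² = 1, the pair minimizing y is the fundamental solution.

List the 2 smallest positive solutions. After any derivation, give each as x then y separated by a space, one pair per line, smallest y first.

125 6
31249 1500

d=434: √d = [20; 1,4,1,40] (ℓ=4, even), read p_3/q_3
step 0: (20, 1)  from 20·(1,0) + (0,1)
step 1: (21, 1)  from 1·(20,1) + (1,0)
step 2: (104, 5)  from 4·(21,1) + (20,1)
step 3: (125, 6)  from 1·(104,5) + (21,1)
(x₁, y₁) = (125, 6);  125² − 434·6² = 1 ✓
k=2:  x_2 = 125·125+434·6·6 = 31249,  y_2 = 125·6+6·125 = 1500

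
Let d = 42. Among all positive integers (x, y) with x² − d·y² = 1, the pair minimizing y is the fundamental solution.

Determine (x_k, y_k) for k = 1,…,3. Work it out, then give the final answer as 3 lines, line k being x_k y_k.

d=42: √d = [6; 2,12] (ℓ=2, even), read p_1/q_1
k=0  a_k=6  p_k/q_k = 6/1
k=1  a_k=2  p_k/q_k = 13/2
fundamental: x₁=13, y₁=2  (since 169 − 42·4 = 1)
(x_2, y_2) = (13·13 + 42·2·2, 13·2 + 2·13) = (337, 52)
(x_3, y_3) = (13·337 + 42·2·52, 13·52 + 2·337) = (8749, 1350)

13 2
337 52
8749 1350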